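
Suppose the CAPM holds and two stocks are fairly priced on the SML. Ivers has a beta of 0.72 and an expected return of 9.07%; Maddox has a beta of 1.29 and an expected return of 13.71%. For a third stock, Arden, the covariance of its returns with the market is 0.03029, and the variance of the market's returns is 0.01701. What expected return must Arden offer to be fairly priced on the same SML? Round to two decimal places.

MRP = (13.71% − 9.07%) / (1.29 − 0.72) = 8.1404%
R_f = 9.07% − 0.72 × 8.1404% = 3.2089%
β_Arden = Cov / Var(R_m) = 0.03029 / 0.01701 = 1.7807
E(R_Arden) = R_f + β × MRP = 3.2089% + 1.7807 × 8.1404% = 17.70%

17.70%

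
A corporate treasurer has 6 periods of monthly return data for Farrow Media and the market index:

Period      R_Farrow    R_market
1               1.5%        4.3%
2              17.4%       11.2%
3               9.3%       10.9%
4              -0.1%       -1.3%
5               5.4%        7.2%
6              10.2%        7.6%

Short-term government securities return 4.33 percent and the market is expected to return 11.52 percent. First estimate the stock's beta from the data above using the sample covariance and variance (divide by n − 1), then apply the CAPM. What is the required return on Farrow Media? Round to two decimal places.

Mean R_i = (1.5 + 17.4 + 9.3 − 0.1 + 5.4 + 10.2) / 6 = 7.2833%
Mean R_m = (4.3 + 11.2 + 10.9 − 1.3 + 7.2 + 7.6) / 6 = 6.6500%
Σ(R_i − R̄_i)(R_m − R̄_m) = 128.6250  ⇒  Cov = 128.6250 / 5 = 25.7250
Σ(R_m − R̄_m)² = 108.6950  ⇒  Var(R_m) = 108.6950 / 5 = 21.7390
β = Cov / Var(R_m) = 25.7250 / 21.7390 = 1.1834
MRP = 11.52% − 4.33% = 7.19%
E(R) = R_f + β × MRP = 4.33% + 1.1834 × 7.19% = 12.84%

12.84%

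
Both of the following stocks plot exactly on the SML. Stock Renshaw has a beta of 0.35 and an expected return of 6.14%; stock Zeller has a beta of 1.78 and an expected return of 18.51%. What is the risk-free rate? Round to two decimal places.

Both satisfy E(R) = R_f + β·MRP, so the slope of the SML is
MRP = (18.51% − 6.14%) / (1.78 − 0.35) = 12.37% / 1.43 = 8.6503%
R_f = E(R_Renshaw) − β_Renshaw·MRP = 6.14% − 0.35 × 8.6503% = 3.1124%

3.11%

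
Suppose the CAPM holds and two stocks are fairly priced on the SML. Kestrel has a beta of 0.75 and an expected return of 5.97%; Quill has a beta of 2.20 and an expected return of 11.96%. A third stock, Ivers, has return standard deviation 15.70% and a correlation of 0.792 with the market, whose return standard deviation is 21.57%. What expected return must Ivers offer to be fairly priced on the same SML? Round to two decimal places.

5.25%

MRP = (11.96% − 5.97%) / (2.20 − 0.75) = 4.1310%
R_f = 5.97% − 0.75 × 4.1310% = 2.8718%
β_Ivers = ρ·σ_i/σ_m = 0.792 × 15.70 / 21.57 = 0.5765
E(R_Ivers) = R_f + β × MRP = 2.8718% + 0.5765 × 4.1310% = 5.25%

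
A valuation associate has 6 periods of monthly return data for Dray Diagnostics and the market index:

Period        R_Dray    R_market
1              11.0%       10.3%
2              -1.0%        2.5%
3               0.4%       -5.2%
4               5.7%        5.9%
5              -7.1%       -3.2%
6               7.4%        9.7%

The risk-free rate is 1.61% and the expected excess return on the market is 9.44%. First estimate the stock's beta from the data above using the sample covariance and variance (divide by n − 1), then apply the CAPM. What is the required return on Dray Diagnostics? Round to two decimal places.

Mean R_i = (11.0 − 1.0 + 0.4 + 5.7 − 7.1 + 7.4) / 6 = 2.7333%
Mean R_m = (10.3 + 2.5 − 5.2 + 5.9 − 3.2 + 9.7) / 6 = 3.3333%
Σ(R_i − R̄_i)(R_m − R̄_m) = 182.1833  ⇒  Cov = 182.1833 / 5 = 36.4367
Σ(R_m − R̄_m)² = 211.8533  ⇒  Var(R_m) = 211.8533 / 5 = 42.3707
β = Cov / Var(R_m) = 36.4367 / 42.3707 = 0.8600
E(R) = R_f + β × MRP = 1.61% + 0.8600 × 9.44% = 9.73%

9.73%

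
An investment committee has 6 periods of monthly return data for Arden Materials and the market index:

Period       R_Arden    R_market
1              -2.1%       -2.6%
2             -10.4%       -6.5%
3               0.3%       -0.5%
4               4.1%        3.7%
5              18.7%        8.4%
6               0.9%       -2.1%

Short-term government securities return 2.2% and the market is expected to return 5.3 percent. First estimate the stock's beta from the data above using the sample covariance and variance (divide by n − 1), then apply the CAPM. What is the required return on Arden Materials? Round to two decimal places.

7.65%

Mean R_i = (-2.1 − 10.4 + 0.3 + 4.1 + 18.7 + 0.9) / 6 = 1.9167%
Mean R_m = (-2.6 − 6.5 − 0.5 + 3.7 + 8.4 − 2.1) / 6 = 0.0667%
Σ(R_i − R̄_i)(R_m − R̄_m) = 242.5033  ⇒  Cov = 242.5033 / 5 = 48.5007
Σ(R_m − R̄_m)² = 137.8933  ⇒  Var(R_m) = 137.8933 / 5 = 27.5787
β = Cov / Var(R_m) = 48.5007 / 27.5787 = 1.7586
MRP = 5.3% − 2.2% = 3.10%
E(R) = R_f + β × MRP = 2.2% + 1.7586 × 3.1% = 7.65%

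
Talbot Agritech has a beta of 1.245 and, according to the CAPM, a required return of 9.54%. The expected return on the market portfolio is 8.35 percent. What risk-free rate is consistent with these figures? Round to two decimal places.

3.49%

E(R) = R_f + β(E(R_m) − R_f) = R_f(1 − β) + β·E(R_m)
9.54% = R_f × (1 − 1.245) + 1.245 × 8.35%
9.54% = R_f × -0.245 + 10.39575%
R_f = (9.54% − 10.39575%) / -0.245 = 3.49%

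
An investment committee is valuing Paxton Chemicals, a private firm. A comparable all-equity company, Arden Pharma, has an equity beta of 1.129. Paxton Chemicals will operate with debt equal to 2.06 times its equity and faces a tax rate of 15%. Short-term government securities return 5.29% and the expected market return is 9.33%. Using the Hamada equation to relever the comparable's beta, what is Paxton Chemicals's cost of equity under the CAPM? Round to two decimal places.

β_L = β_U × [1 + (1 − t)(D/E)] = 1.129 × [1 + (1 − 0.15) × 2.06]
    = 1.129 × [1 + 0.85 × 2.06] = 1.129 × 2.7510 = 3.1059
MRP = 9.33% − 5.29% = 4.04%
E(R) = R_f + β_L × MRP = 5.29% + 3.1059 × 4.04% = 17.84%

17.84%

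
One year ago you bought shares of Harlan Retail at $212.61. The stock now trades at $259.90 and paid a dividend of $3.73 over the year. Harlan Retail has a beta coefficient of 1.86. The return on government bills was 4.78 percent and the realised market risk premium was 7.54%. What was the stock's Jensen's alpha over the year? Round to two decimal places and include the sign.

+5.19%

Realised HPR = (P1 + D1 − P0) / P0 = (259.90 + 3.73 − 212.61) / 212.61 = 51.02 / 212.61 = 23.9970%
CAPM required = R_f + β·MRP = 4.78% + 1.86 × 7.54% = 18.8044%
α = realised − required = 23.9970% − 18.8044% = +5.19%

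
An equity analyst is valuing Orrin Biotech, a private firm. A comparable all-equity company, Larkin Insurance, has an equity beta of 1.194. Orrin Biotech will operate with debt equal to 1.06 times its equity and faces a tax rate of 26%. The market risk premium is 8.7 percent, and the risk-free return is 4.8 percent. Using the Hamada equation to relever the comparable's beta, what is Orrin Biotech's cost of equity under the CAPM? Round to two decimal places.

β_L = β_U × [1 + (1 − t)(D/E)] = 1.194 × [1 + (1 − 0.26) × 1.06]
    = 1.194 × [1 + 0.74 × 1.06] = 1.194 × 1.7844 = 2.1306
E(R) = R_f + β_L × MRP = 4.8% + 2.1306 × 8.7% = 23.34%

23.34%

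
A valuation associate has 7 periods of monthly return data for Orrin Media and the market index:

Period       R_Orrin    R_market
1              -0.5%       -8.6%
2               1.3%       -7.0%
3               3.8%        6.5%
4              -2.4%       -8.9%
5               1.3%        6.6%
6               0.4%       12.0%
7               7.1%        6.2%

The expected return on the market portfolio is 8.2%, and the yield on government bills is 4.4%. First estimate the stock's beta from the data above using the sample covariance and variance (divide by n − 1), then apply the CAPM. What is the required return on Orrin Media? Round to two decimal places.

Mean R_i = (-0.5 + 1.3 + 3.8 − 2.4 + 1.3 + 0.4 + 7.1) / 7 = 1.5714%
Mean R_m = (-8.6 − 7.0 + 6.5 − 8.9 + 6.6 + 12.0 + 6.2) / 7 = 0.9714%
Σ(R_i − R̄_i)(R_m − R̄_m) = 87.9743  ⇒  Cov = 87.9743 / 6 = 14.6624
Σ(R_m − R̄_m)² = 463.8143  ⇒  Var(R_m) = 463.8143 / 6 = 77.3024
β = Cov / Var(R_m) = 14.6624 / 77.3024 = 0.1897
MRP = 8.2% − 4.4% = 3.80%
E(R) = R_f + β × MRP = 4.4% + 0.1897 × 3.8% = 5.12%

5.12%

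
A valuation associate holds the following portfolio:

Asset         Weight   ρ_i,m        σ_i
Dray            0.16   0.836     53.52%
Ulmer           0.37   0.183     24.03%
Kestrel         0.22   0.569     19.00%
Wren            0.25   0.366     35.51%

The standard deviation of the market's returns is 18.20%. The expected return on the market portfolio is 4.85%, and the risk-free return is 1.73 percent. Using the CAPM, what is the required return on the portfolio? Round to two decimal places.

4.20%

β_Dray = 0.836 × 53.52% / 18.20% = 2.4584
β_Ulmer = 0.183 × 24.03% / 18.20% = 0.2416
β_Kestrel = 0.569 × 19.00% / 18.20% = 0.5940
β_Wren = 0.366 × 35.51% / 18.20% = 0.7141
β_P = Σ w_i β_i = 0.16×2.4584 + 0.37×0.2416 + 0.22×0.5940 + 0.25×0.7141 = 0.7919
MRP = 4.85% − 1.73% = 3.12%
E(R_P) = R_f + β_P × MRP = 1.73% + 0.7919 × 3.12% = 4.20%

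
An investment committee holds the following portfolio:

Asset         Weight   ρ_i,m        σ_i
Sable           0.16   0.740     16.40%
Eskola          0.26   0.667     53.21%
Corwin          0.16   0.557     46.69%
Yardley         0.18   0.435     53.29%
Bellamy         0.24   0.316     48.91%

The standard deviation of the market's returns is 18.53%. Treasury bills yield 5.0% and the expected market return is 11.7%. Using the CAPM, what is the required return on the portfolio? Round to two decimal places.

β_Sable = 0.740 × 16.40% / 18.53% = 0.6549
β_Eskola = 0.667 × 53.21% / 18.53% = 1.9153
β_Corwin = 0.557 × 46.69% / 18.53% = 1.4035
β_Yardley = 0.435 × 53.29% / 18.53% = 1.2510
β_Bellamy = 0.316 × 48.91% / 18.53% = 0.8341
β_P = Σ w_i β_i = 0.16×0.6549 + 0.26×1.9153 + 0.16×1.4035 + 0.18×1.2510 + 0.24×0.8341 = 1.2527
MRP = 11.7% − 5.0% = 6.70%
E(R_P) = R_f + β_P × MRP = 5.0% + 1.2527 × 6.7% = 13.39%

13.39%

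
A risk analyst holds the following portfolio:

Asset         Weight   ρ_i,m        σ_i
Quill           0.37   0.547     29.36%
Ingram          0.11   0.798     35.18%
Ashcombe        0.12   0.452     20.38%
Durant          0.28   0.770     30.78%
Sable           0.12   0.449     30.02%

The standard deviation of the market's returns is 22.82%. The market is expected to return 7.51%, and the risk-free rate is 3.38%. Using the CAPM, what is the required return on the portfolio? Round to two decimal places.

6.71%

β_Quill = 0.547 × 29.36% / 22.82% = 0.7038
β_Ingram = 0.798 × 35.18% / 22.82% = 1.2302
β_Ashcombe = 0.452 × 20.38% / 22.82% = 0.4037
β_Durant = 0.770 × 30.78% / 22.82% = 1.0386
β_Sable = 0.449 × 30.02% / 22.82% = 0.5907
β_P = Σ w_i β_i = 0.37×0.7038 + 0.11×1.2302 + 0.12×0.4037 + 0.28×1.0386 + 0.12×0.5907 = 0.8059
MRP = 7.51% − 3.38% = 4.13%
E(R_P) = R_f + β_P × MRP = 3.38% + 0.8059 × 4.13% = 6.71%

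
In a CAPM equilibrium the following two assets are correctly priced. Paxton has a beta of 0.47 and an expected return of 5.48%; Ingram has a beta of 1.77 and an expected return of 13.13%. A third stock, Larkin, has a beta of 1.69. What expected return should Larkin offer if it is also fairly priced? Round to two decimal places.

MRP (SML slope) = (13.13% − 5.48%) / (1.77 − 0.47) = 7.65% / 1.30 = 5.8846%
R_f (intercept) = 5.48% − 0.47 × 5.8846% = 2.7142%
E(R_Larkin) = R_f + β × MRP = 2.7142% + 1.69 × 5.8846% = 12.66%

12.66%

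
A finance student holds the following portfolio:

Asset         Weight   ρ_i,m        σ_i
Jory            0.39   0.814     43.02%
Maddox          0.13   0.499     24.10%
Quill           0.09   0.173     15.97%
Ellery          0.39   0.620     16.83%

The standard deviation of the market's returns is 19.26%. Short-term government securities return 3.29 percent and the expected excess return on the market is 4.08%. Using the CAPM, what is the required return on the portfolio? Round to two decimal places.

β_Jory = 0.814 × 43.02% / 19.26% = 1.8182
β_Maddox = 0.499 × 24.10% / 19.26% = 0.6244
β_Quill = 0.173 × 15.97% / 19.26% = 0.1434
β_Ellery = 0.620 × 16.83% / 19.26% = 0.5418
β_P = Σ w_i β_i = 0.39×1.8182 + 0.13×0.6244 + 0.09×0.1434 + 0.39×0.5418 = 1.0145
E(R_P) = R_f + β_P × MRP = 3.29% + 1.0145 × 4.08% = 7.43%

7.43%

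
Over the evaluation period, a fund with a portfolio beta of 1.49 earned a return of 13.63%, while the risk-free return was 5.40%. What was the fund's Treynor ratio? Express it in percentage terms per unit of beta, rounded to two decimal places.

Treynor = (R_P − R_f) / β_P = (13.63% − 5.40%) / 1.4900 = 8.23% / 1.4900 = 5.52%

5.52%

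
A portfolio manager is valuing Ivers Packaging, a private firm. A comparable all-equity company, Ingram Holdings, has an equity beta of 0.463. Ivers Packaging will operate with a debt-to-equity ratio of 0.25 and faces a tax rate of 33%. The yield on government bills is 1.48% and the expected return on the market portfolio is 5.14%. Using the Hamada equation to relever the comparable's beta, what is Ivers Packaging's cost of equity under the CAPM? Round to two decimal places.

3.46%

β_L = β_U × [1 + (1 − t)(D/E)] = 0.463 × [1 + (1 − 0.33) × 0.25]
    = 0.463 × [1 + 0.67 × 0.25] = 0.463 × 1.1675 = 0.5406
MRP = 5.14% − 1.48% = 3.66%
E(R) = R_f + β_L × MRP = 1.48% + 0.5406 × 3.66% = 3.46%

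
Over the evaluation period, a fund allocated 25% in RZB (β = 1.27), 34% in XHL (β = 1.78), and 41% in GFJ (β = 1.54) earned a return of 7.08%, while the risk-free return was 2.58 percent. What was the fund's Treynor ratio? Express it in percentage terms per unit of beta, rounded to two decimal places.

β_P = 0.25×1.27 + 0.34×1.78 + 0.41×1.54 = 1.5541
Treynor = (R_P − R_f) / β_P = (7.08% − 2.58%) / 1.5541 = 4.50% / 1.5541 = 2.90%

2.90%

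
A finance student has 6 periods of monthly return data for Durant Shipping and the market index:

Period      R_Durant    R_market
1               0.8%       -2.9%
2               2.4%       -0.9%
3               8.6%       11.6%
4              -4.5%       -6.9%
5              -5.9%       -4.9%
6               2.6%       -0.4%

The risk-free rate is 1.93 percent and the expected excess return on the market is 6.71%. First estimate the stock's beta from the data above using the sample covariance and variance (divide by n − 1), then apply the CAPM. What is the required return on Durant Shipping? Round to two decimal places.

6.90%

Mean R_i = (0.8 + 2.4 + 8.6 − 4.5 − 5.9 + 2.6) / 6 = 0.6667%
Mean R_m = (-2.9 − 0.9 + 11.6 − 6.9 − 4.9 − 0.4) / 6 = -0.7333%
Σ(R_i − R̄_i)(R_m − R̄_m) = 157.1333  ⇒  Cov = 157.1333 / 5 = 31.4267
Σ(R_m − R̄_m)² = 212.3333  ⇒  Var(R_m) = 212.3333 / 5 = 42.4667
β = Cov / Var(R_m) = 31.4267 / 42.4667 = 0.7400
E(R) = R_f + β × MRP = 1.93% + 0.7400 × 6.71% = 6.90%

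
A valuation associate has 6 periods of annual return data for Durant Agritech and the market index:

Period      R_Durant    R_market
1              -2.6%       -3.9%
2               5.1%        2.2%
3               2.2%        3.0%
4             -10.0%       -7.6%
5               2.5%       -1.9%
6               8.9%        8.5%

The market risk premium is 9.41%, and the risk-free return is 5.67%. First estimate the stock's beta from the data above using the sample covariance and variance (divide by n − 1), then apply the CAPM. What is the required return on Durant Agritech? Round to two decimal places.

Mean R_i = (-2.6 + 5.1 + 2.2 − 10.0 + 2.5 + 8.9) / 6 = 1.0167%
Mean R_m = (-3.9 + 2.2 + 3.0 − 7.6 − 1.9 + 8.5) / 6 = 0.0500%
Σ(R_i − R̄_i)(R_m − R̄_m) = 174.5550  ⇒  Cov = 174.5550 / 5 = 34.9110
Σ(R_m − R̄_m)² = 162.6550  ⇒  Var(R_m) = 162.6550 / 5 = 32.5310
β = Cov / Var(R_m) = 34.9110 / 32.5310 = 1.0732
E(R) = R_f + β × MRP = 5.67% + 1.0732 × 9.41% = 15.77%

15.77%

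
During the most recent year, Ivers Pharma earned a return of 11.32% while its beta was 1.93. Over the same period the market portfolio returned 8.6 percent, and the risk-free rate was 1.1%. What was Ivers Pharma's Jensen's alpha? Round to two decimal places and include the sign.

Market excess return = 8.6% − 1.1% = 7.50%
CAPM benchmark = R_f + β(R_m − R_f) = 1.1% + 1.93 × 7.5% = 15.5750%
α = actual − benchmark = 11.32% − 15.5750% = -4.26%

-4.26%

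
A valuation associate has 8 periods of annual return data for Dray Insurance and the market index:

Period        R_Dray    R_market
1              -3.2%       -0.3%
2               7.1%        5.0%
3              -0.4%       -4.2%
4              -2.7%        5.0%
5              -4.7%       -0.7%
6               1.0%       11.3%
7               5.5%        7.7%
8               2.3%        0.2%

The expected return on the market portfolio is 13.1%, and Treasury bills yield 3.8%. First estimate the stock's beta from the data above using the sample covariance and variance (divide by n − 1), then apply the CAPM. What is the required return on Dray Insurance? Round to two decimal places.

7.22%

Mean R_i = (-3.2 + 7.1 − 0.4 − 2.7 − 4.7 + 1.0 + 5.5 + 2.3) / 8 = 0.6125%
Mean R_m = (-0.3 + 5.0 − 4.2 + 5.0 − 0.7 + 11.3 + 7.7 + 0.2) / 8 = 3.0000%
Σ(R_i − R̄_i)(R_m − R̄_m) = 67.3400  ⇒  Cov = 67.3400 / 7 = 9.6200
Σ(R_m − R̄_m)² = 183.2400  ⇒  Var(R_m) = 183.2400 / 7 = 26.1771
β = Cov / Var(R_m) = 9.6200 / 26.1771 = 0.3675
MRP = 13.1% − 3.8% = 9.30%
E(R) = R_f + β × MRP = 3.8% + 0.3675 × 9.3% = 7.22%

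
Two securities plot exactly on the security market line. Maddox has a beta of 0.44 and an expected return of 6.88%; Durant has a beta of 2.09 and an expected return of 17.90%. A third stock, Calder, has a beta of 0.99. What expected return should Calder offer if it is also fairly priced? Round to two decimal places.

10.55%

MRP (SML slope) = (17.90% − 6.88%) / (2.09 − 0.44) = 11.02% / 1.65 = 6.6788%
R_f (intercept) = 6.88% − 0.44 × 6.6788% = 3.9413%
E(R_Calder) = R_f + β × MRP = 3.9413% + 0.99 × 6.6788% = 10.55%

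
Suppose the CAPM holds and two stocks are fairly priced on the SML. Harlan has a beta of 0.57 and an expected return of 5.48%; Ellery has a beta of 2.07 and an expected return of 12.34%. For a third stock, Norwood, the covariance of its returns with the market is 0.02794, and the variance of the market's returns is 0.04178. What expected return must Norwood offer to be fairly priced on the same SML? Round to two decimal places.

5.93%

MRP = (12.34% − 5.48%) / (2.07 − 0.57) = 4.5733%
R_f = 5.48% − 0.57 × 4.5733% = 2.8732%
β_Norwood = Cov / Var(R_m) = 0.02794 / 0.04178 = 0.6687
E(R_Norwood) = R_f + β × MRP = 2.8732% + 0.6687 × 4.5733% = 5.93%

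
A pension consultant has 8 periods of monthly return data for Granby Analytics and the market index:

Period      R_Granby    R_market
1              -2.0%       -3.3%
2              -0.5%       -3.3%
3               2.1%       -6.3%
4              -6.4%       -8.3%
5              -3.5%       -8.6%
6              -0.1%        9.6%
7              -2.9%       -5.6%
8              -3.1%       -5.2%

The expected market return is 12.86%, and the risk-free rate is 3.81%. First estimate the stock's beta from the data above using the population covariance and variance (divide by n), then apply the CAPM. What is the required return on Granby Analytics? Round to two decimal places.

Mean R_i = (-2.0 − 0.5 + 2.1 − 6.4 − 3.5 − 0.1 − 2.9 − 3.1) / 8 = -2.0500%
Mean R_m = (-3.3 − 3.3 − 6.3 − 8.3 − 8.6 + 9.6 − 5.6 − 5.2) / 8 = -3.8750%
Σ(R_i − R̄_i)(R_m − R̄_m) = 46.0900  ⇒  Cov = 46.0900 / 8 = 5.7613
Σ(R_m − R̄_m)² = 234.7550  ⇒  Var(R_m) = 234.7550 / 8 = 29.3444
β = Cov / Var(R_m) = 5.7613 / 29.3444 = 0.1963
MRP = 12.86% − 3.81% = 9.05%
E(R) = R_f + β × MRP = 3.81% + 0.1963 × 9.05% = 5.59%

5.59%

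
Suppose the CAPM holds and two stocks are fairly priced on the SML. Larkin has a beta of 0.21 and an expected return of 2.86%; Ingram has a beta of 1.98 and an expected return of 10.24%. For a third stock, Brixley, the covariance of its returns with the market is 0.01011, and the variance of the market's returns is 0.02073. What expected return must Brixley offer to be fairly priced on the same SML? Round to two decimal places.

4.02%

MRP = (10.24% − 2.86%) / (1.98 − 0.21) = 4.1695%
R_f = 2.86% − 0.21 × 4.1695% = 1.9844%
β_Brixley = Cov / Var(R_m) = 0.01011 / 0.02073 = 0.4877
E(R_Brixley) = R_f + β × MRP = 1.9844% + 0.4877 × 4.1695% = 4.02%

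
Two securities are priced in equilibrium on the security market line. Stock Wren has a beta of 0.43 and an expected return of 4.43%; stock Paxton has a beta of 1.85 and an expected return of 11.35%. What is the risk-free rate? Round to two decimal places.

Both satisfy E(R) = R_f + β·MRP, so the slope of the SML is
MRP = (11.35% − 4.43%) / (1.85 − 0.43) = 6.92% / 1.42 = 4.8732%
R_f = E(R_Wren) − β_Wren·MRP = 4.43% − 0.43 × 4.8732% = 2.3345%

2.33%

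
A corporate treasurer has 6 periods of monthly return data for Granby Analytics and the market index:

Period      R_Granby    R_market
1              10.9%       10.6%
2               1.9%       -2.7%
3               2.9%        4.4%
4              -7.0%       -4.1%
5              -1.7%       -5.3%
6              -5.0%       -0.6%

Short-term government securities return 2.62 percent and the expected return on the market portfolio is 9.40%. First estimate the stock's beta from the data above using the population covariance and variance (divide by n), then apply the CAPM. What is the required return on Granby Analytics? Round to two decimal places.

8.65%

Mean R_i = (10.9 + 1.9 + 2.9 − 7.0 − 1.7 − 5.0) / 6 = 0.3333%
Mean R_m = (10.6 − 2.7 + 4.4 − 4.1 − 5.3 − 0.6) / 6 = 0.3833%
Σ(R_i − R̄_i)(R_m − R̄_m) = 163.1133  ⇒  Cov = 163.1133 / 6 = 27.1856
Σ(R_m − R̄_m)² = 183.3883  ⇒  Var(R_m) = 183.3883 / 6 = 30.5647
β = Cov / Var(R_m) = 27.1856 / 30.5647 = 0.8894
MRP = 9.40% − 2.62% = 6.78%
E(R) = R_f + β × MRP = 2.62% + 0.8894 × 6.78% = 8.65%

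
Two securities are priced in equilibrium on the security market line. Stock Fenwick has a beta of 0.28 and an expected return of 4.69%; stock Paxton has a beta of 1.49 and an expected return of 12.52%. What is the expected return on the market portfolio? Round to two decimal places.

9.35%

Both satisfy E(R) = R_f + β·MRP, so the slope of the SML is
MRP = (12.52% − 4.69%) / (1.49 − 0.28) = 7.83% / 1.21 = 6.4711%
R_f = E(R_Fenwick) − β_Fenwick·MRP = 4.69% − 0.28 × 6.4711% = 2.8781%
E(R_m) = R_f + MRP = 2.8781% + 6.4711% = 9.35%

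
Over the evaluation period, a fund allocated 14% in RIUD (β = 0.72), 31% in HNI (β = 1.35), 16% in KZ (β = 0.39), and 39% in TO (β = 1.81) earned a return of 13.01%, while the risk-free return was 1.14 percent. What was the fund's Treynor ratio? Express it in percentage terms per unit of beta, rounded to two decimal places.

9.22%

β_P = 0.14×0.72 + 0.31×1.35 + 0.16×0.39 + 0.39×1.81 = 1.2876
Treynor = (R_P − R_f) / β_P = (13.01% − 1.14%) / 1.2876 = 11.87% / 1.2876 = 9.22%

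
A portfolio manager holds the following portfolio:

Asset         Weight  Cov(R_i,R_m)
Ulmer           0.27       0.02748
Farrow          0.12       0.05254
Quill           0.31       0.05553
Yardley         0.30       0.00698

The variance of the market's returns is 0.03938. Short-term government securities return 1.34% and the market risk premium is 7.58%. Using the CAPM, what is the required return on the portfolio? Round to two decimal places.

7.70%

β_Ulmer = 0.02748 / 0.03938 = 0.6978
β_Farrow = 0.05254 / 0.03938 = 1.3342
β_Quill = 0.05553 / 0.03938 = 1.4101
β_Yardley = 0.00698 / 0.03938 = 0.1772
β_P = Σ w_i β_i = 0.27×0.6978 + 0.12×1.3342 + 0.31×1.4101 + 0.30×0.1772 = 0.8388
E(R_P) = R_f + β_P × MRP = 1.34% + 0.8388 × 7.58% = 7.70%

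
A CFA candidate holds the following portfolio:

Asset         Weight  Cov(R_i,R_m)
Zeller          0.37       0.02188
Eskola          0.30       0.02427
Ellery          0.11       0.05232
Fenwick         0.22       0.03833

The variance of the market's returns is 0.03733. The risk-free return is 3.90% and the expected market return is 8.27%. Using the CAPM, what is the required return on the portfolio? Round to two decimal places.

β_Zeller = 0.02188 / 0.03733 = 0.5861
β_Eskola = 0.02427 / 0.03733 = 0.6501
β_Ellery = 0.05232 / 0.03733 = 1.4016
β_Fenwick = 0.03833 / 0.03733 = 1.0268
β_P = Σ w_i β_i = 0.37×0.5861 + 0.30×0.6501 + 0.11×1.4016 + 0.22×1.0268 = 0.7920
MRP = 8.27% − 3.90% = 4.37%
E(R_P) = R_f + β_P × MRP = 3.90% + 0.7920 × 4.37% = 7.36%

7.36%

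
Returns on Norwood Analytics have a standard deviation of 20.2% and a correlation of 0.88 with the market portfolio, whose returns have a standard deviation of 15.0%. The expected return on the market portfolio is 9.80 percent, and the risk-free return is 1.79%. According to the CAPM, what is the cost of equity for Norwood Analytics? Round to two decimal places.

β = ρ × σ_i / σ_m = 0.88 × 20.2% / 15.0% = 1.1851
MRP = 9.80% − 1.79% = 8.01%
E(R) = 1.79% + 1.1851 × 8.01% = 11.28%

11.28%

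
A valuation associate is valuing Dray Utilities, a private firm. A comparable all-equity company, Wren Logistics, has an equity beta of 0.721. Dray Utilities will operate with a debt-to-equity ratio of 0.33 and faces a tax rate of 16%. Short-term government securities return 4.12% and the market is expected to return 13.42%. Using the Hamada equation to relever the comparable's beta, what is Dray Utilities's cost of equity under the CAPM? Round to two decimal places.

β_L = β_U × [1 + (1 − t)(D/E)] = 0.721 × [1 + (1 − 0.16) × 0.33]
    = 0.721 × [1 + 0.84 × 0.33] = 0.721 × 1.2772 = 0.9209
MRP = 13.42% − 4.12% = 9.30%
E(R) = R_f + β_L × MRP = 4.12% + 0.9209 × 9.30% = 12.68%

12.68%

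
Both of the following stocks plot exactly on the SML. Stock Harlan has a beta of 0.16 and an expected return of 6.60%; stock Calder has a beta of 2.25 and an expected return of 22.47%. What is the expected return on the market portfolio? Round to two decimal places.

12.98%

Both satisfy E(R) = R_f + β·MRP, so the slope of the SML is
MRP = (22.47% − 6.60%) / (2.25 − 0.16) = 15.87% / 2.09 = 7.5933%
R_f = E(R_Harlan) − β_Harlan·MRP = 6.60% − 0.16 × 7.5933% = 5.3851%
E(R_m) = R_f + MRP = 5.3851% + 7.5933% = 12.98%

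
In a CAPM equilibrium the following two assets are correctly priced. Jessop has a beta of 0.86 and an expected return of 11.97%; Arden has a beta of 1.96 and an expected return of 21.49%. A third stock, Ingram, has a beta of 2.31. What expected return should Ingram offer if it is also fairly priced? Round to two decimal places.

24.52%

MRP (SML slope) = (21.49% − 11.97%) / (1.96 − 0.86) = 9.52% / 1.10 = 8.6545%
R_f (intercept) = 11.97% − 0.86 × 8.6545% = 4.5271%
E(R_Ingram) = R_f + β × MRP = 4.5271% + 2.31 × 8.6545% = 24.52%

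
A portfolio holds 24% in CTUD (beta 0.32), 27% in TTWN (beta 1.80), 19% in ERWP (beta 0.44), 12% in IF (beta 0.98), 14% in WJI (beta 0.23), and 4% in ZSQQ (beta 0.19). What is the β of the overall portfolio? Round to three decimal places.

β_P = Σ w_i β_i = 0.24×0.32 + 0.27×1.80 + 0.19×0.44 + 0.12×0.98 + 0.14×0.23 + 0.04×0.19 = 0.8038

0.804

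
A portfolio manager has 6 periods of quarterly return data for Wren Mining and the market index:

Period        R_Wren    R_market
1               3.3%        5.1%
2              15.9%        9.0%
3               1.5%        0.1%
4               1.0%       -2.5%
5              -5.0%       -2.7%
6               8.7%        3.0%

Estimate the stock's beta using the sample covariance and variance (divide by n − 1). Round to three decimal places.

Mean R_i = (3.3 + 15.9 + 1.5 + 1.0 − 5.0 + 8.7) / 6 = 4.2333%
Mean R_m = (5.1 + 9.0 + 0.1 − 2.5 − 2.7 + 3.0) / 6 = 2.0000%
Σ(R_i − R̄_i)(R_m − R̄_m) = 146.3800  ⇒  Cov = 146.3800 / 5 = 29.2760
Σ(R_m − R̄_m)² = 105.5600  ⇒  Var(R_m) = 105.5600 / 5 = 21.1120
β = Cov / Var(R_m) = 29.2760 / 21.1120 = 1.3867

1.387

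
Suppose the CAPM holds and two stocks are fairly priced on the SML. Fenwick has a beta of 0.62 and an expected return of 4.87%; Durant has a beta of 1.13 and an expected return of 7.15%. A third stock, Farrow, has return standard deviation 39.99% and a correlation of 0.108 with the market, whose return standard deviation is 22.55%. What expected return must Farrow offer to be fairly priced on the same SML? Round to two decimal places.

2.95%

MRP = (7.15% − 4.87%) / (1.13 − 0.62) = 4.4706%
R_f = 4.87% − 0.62 × 4.4706% = 2.0982%
β_Farrow = ρ·σ_i/σ_m = 0.108 × 39.99 / 22.55 = 0.1915
E(R_Farrow) = R_f + β × MRP = 2.0982% + 0.1915 × 4.4706% = 2.95%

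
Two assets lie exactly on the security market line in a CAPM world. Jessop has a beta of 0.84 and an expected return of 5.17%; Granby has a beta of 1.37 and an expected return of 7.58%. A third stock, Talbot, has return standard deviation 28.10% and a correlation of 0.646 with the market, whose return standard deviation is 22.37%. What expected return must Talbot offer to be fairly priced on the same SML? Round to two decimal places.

5.04%

MRP = (7.58% − 5.17%) / (1.37 − 0.84) = 4.5472%
R_f = 5.17% − 0.84 × 4.5472% = 1.3504%
β_Talbot = ρ·σ_i/σ_m = 0.646 × 28.10 / 22.37 = 0.8115
E(R_Talbot) = R_f + β × MRP = 1.3504% + 0.8115 × 4.5472% = 5.04%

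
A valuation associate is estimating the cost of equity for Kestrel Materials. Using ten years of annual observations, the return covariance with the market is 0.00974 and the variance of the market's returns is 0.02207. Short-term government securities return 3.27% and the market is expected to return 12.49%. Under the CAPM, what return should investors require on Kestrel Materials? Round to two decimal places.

7.34%

β = Cov(R_i, R_m) / Var(R_m) = 0.00974 / 0.02207 = 0.4413
MRP = 12.49% − 3.27% = 9.22%
E(R) = R_f + β × MRP = 3.27% + 0.4413 × 9.22% = 7.34%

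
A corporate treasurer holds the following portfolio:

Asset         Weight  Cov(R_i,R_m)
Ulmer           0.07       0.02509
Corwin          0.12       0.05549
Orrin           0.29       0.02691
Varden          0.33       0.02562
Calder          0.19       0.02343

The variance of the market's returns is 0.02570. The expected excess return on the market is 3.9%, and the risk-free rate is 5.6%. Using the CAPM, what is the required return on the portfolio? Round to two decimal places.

β_Ulmer = 0.02509 / 0.02570 = 0.9763
β_Corwin = 0.05549 / 0.02570 = 2.1591
β_Orrin = 0.02691 / 0.02570 = 1.0471
β_Varden = 0.02562 / 0.02570 = 0.9969
β_Calder = 0.02343 / 0.02570 = 0.9117
β_P = Σ w_i β_i = 0.07×0.9763 + 0.12×2.1591 + 0.29×1.0471 + 0.33×0.9969 + 0.19×0.9117 = 1.1333
E(R_P) = R_f + β_P × MRP = 5.6% + 1.1333 × 3.9% = 10.02%

10.02%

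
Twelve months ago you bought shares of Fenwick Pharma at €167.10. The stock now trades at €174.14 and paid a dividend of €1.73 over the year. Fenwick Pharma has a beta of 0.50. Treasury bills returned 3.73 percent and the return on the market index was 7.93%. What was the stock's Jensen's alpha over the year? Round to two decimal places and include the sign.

Realised HPR = (P1 + D1 − P0) / P0 = (174.14 + 1.73 − 167.10) / 167.10 = 8.77 / 167.10 = 5.2484%
MRP = 7.93% − 3.73% = 4.20%
CAPM required = R_f + β·MRP = 3.73% + 0.50 × 4.20% = 5.8300%
α = realised − required = 5.2484% − 5.8300% = -0.58%

-0.58%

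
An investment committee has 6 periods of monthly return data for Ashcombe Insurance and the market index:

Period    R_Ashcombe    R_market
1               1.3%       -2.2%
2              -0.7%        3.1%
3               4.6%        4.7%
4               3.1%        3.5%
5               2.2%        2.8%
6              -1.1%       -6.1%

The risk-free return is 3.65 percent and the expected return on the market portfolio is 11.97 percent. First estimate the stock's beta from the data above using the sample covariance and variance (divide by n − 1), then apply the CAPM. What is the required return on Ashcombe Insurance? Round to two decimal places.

6.59%

Mean R_i = (1.3 − 0.7 + 4.6 + 3.1 + 2.2 − 1.1) / 6 = 1.5667%
Mean R_m = (-2.2 + 3.1 + 4.7 + 3.5 + 2.8 − 6.1) / 6 = 0.9667%
Σ(R_i − R̄_i)(R_m − R̄_m) = 31.2233  ⇒  Cov = 31.2233 / 5 = 6.2447
Σ(R_m − R̄_m)² = 88.2333  ⇒  Var(R_m) = 88.2333 / 5 = 17.6467
β = Cov / Var(R_m) = 6.2447 / 17.6467 = 0.3539
MRP = 11.97% − 3.65% = 8.32%
E(R) = R_f + β × MRP = 3.65% + 0.3539 × 8.32% = 6.59%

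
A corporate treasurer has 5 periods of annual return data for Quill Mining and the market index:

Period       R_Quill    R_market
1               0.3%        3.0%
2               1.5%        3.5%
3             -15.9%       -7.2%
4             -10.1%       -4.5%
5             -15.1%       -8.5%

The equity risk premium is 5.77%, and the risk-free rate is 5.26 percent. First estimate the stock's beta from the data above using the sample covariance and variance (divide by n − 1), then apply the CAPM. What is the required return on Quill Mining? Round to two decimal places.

Mean R_i = (0.3 + 1.5 − 15.9 − 10.1 − 15.1) / 5 = -7.8600%
Mean R_m = (3.0 + 3.5 − 7.2 − 4.5 − 8.5) / 5 = -2.7400%
Σ(R_i − R̄_i)(R_m − R̄_m) = 186.7480  ⇒  Cov = 186.7480 / 4 = 46.6870
Σ(R_m − R̄_m)² = 128.0520  ⇒  Var(R_m) = 128.0520 / 4 = 32.0130
β = Cov / Var(R_m) = 46.6870 / 32.0130 = 1.4584
E(R) = R_f + β × MRP = 5.26% + 1.4584 × 5.77% = 13.67%

13.67%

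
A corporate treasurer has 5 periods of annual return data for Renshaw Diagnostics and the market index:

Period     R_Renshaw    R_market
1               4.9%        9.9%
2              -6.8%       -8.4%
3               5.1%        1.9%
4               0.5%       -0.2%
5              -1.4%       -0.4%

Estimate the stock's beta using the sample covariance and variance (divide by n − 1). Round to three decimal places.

0.670

Mean R_i = (4.9 − 6.8 + 5.1 + 0.5 − 1.4) / 5 = 0.4600%
Mean R_m = (9.9 − 8.4 + 1.9 − 0.2 − 0.4) / 5 = 0.5600%
Σ(R_i − R̄_i)(R_m − R̄_m) = 114.4920  ⇒  Cov = 114.4920 / 4 = 28.6230
Σ(R_m − R̄_m)² = 170.8120  ⇒  Var(R_m) = 170.8120 / 4 = 42.7030
β = Cov / Var(R_m) = 28.6230 / 42.7030 = 0.6703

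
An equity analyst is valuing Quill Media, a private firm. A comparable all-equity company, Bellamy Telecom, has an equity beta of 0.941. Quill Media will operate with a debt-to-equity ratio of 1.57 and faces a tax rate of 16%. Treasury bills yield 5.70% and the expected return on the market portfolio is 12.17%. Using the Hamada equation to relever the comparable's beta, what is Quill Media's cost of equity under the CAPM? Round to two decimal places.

β_L = β_U × [1 + (1 − t)(D/E)] = 0.941 × [1 + (1 − 0.16) × 1.57]
    = 0.941 × [1 + 0.84 × 1.57] = 0.941 × 2.3188 = 2.1820
MRP = 12.17% − 5.70% = 6.47%
E(R) = R_f + β_L × MRP = 5.70% + 2.1820 × 6.47% = 19.82%

19.82%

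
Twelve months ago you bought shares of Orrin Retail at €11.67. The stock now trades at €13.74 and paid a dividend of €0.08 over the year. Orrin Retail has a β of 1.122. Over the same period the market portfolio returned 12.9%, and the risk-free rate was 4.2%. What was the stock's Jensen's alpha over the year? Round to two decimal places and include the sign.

+4.46%

Realised HPR = (P1 + D1 − P0) / P0 = (13.74 + 0.08 − 11.67) / 11.67 = 2.15 / 11.67 = 18.4233%
MRP = 12.9% − 4.2% = 8.70%
CAPM required = R_f + β·MRP = 4.2% + 1.122 × 8.7% = 13.9614%
α = realised − required = 18.4233% − 13.9614% = +4.46%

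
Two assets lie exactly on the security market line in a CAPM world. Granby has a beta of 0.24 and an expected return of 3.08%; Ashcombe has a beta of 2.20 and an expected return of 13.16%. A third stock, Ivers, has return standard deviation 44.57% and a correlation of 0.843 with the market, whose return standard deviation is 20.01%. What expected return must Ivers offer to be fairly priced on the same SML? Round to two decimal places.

MRP = (13.16% − 3.08%) / (2.20 − 0.24) = 5.1429%
R_f = 3.08% − 0.24 × 5.1429% = 1.8457%
β_Ivers = ρ·σ_i/σ_m = 0.843 × 44.57 / 20.01 = 1.8777
E(R_Ivers) = R_f + β × MRP = 1.8457% + 1.8777 × 5.1429% = 11.50%

11.50%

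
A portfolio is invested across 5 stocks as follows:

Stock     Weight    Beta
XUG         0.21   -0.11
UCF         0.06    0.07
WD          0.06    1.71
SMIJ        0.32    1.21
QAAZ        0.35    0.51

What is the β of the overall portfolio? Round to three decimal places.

β_P = Σ w_i β_i = 0.21×-0.11 + 0.06×0.07 + 0.06×1.71 + 0.32×1.21 + 0.35×0.51 = 0.6494

0.649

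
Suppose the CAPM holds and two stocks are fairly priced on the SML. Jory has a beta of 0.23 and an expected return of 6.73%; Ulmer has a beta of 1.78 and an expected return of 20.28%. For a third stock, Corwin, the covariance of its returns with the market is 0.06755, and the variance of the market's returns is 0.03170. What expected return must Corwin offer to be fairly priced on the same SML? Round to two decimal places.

MRP = (20.28% − 6.73%) / (1.78 − 0.23) = 8.7419%
R_f = 6.73% − 0.23 × 8.7419% = 4.7194%
β_Corwin = Cov / Var(R_m) = 0.06755 / 0.03170 = 2.1309
E(R_Corwin) = R_f + β × MRP = 4.7194% + 2.1309 × 8.7419% = 23.35%

23.35%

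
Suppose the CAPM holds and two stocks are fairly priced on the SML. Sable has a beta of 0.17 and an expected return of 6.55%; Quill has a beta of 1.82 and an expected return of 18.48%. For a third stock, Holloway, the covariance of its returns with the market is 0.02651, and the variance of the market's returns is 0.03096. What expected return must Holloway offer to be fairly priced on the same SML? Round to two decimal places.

11.51%

MRP = (18.48% − 6.55%) / (1.82 − 0.17) = 7.2303%
R_f = 6.55% − 0.17 × 7.2303% = 5.3208%
β_Holloway = Cov / Var(R_m) = 0.02651 / 0.03096 = 0.8563
E(R_Holloway) = R_f + β × MRP = 5.3208% + 0.8563 × 7.2303% = 11.51%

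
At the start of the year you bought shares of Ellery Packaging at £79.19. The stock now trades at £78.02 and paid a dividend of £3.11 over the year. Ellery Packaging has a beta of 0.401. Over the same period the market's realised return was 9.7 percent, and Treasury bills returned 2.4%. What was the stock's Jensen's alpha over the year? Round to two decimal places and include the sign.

-2.88%

Realised HPR = (P1 + D1 − P0) / P0 = (78.02 + 3.11 − 79.19) / 79.19 = 1.94 / 79.19 = 2.4498%
MRP = 9.7% − 2.4% = 7.30%
CAPM required = R_f + β·MRP = 2.4% + 0.401 × 7.3% = 5.3273%
α = realised − required = 2.4498% − 5.3273% = -2.88%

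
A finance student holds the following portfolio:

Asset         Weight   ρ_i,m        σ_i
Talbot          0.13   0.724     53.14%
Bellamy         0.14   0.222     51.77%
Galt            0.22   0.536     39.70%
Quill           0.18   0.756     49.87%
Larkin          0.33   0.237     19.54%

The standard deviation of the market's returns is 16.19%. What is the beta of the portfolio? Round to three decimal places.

β_Talbot = 0.724 × 53.14% / 16.19% = 2.3764
β_Bellamy = 0.222 × 51.77% / 16.19% = 0.7099
β_Galt = 0.536 × 39.70% / 16.19% = 1.3143
β_Quill = 0.756 × 49.87% / 16.19% = 2.3287
β_Larkin = 0.237 × 19.54% / 16.19% = 0.2860
β_P = Σ w_i β_i = 0.13×2.3764 + 0.14×0.7099 + 0.22×1.3143 + 0.18×2.3287 + 0.33×0.2860 = 1.2110

1.211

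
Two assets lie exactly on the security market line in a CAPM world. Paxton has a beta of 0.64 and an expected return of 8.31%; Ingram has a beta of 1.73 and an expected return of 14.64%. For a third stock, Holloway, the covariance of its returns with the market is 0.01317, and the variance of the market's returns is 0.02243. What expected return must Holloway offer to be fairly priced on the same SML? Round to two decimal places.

MRP = (14.64% − 8.31%) / (1.73 − 0.64) = 5.8073%
R_f = 8.31% − 0.64 × 5.8073% = 4.5933%
β_Holloway = Cov / Var(R_m) = 0.01317 / 0.02243 = 0.5872
E(R_Holloway) = R_f + β × MRP = 4.5933% + 0.5872 × 5.8073% = 8.00%

8.00%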